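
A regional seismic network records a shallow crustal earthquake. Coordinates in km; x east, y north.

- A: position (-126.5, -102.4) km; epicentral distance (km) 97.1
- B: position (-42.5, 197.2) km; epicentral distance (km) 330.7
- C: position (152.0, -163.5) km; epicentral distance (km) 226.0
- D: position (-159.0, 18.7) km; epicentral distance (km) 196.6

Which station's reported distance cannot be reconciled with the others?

Solve using three stations at a time. Using A, B, D (subtract circle equations pairwise → linear system) gives (x, y) ≈ (-34.4, -133.4).
Distances from that point to each station vs reported:
  A: calculated 97.2 vs reported 97.1 → residual 0.1 km
  B: calculated 330.7 vs reported 330.7 → residual 0.0 km
  C: calculated 188.8 vs reported 226.0 → residual 37.2 km
  D: calculated 196.6 vs reported 196.6 → residual 0.0 km
A, B, D are mutually consistent (residuals ≈ 0); C is off by 37.2 km.

C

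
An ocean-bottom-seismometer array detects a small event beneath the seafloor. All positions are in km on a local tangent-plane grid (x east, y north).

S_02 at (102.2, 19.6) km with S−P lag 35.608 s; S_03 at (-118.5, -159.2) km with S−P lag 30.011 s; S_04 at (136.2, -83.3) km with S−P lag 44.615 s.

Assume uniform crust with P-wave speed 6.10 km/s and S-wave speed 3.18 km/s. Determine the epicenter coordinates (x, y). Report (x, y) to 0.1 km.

x ≈ -133.5 km, y ≈ 39.6 km

Distance from S−P lag: d = Δt · v_P v_S / (v_P − v_S) = Δt · (6.10·3.18)/(6.10−3.18) ≈ 6.6432·Δt.
So d_S_02 = 236.55, d_S_03 = 199.37, d_S_04 = 296.38 km.
Circle about each station: (x − 102.2)² + (y − 19.6)² = 236.55²; (x + 118.5)² + (y + 159.2)² = 199.37²; (x − 136.2)² + (y + 83.3)² = 296.38².
Subtracting the S_02 equation from the S_03 and S_04 equations removes the quadratic terms:
-441.4 x − 357.6 y = 44765.40
68.0 x − 205.8 y = -17224.87
Solving the 2×2 system: x ≈ -133.5, y ≈ 39.6 km.
Check against S_02 (with the unrounded x, y): √((x − 102.2)²+(y − 19.6)²) = 236.54 ≈ 236.55 km. ✓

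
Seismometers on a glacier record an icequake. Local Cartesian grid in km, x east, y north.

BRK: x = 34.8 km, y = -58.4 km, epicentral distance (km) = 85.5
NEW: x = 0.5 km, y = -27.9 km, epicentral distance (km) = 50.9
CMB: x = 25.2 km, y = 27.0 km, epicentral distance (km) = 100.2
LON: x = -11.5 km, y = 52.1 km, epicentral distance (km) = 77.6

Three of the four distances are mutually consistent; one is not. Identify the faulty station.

LON

Solve using three stations at a time. Using BRK, NEW, CMB (subtract circle equations pairwise → linear system) gives (x, y) ≈ (-48.8, -40.5).
Distances from that point to each station vs reported:
  BRK: calculated 85.5 vs reported 85.5 → residual 0.0 km
  NEW: calculated 50.9 vs reported 50.9 → residual 0.0 km
  CMB: calculated 100.2 vs reported 100.2 → residual 0.0 km
  LON: calculated 99.9 vs reported 77.6 → residual 22.3 km
BRK, NEW, CMB are mutually consistent (residuals ≈ 0); LON is off by 22.3 km.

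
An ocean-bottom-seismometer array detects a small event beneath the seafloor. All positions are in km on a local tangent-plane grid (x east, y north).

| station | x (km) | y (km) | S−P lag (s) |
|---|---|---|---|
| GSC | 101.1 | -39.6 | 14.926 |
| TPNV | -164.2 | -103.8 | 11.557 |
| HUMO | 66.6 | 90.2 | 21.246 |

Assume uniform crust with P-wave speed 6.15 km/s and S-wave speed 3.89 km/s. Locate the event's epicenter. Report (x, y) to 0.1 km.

Distance from S−P lag: d = Δt · v_P v_S / (v_P − v_S) = Δt · (6.15·3.89)/(6.15−3.89) ≈ 10.5856·Δt.
So d_GSC = 158.00, d_TPNV = 122.34, d_HUMO = 224.90 km.
Circle about each station: (x − 101.1)² + (y + 39.6)² = 158.00²; (x + 164.2)² + (y + 103.8)² = 122.34²; (x − 66.6)² + (y − 90.2)² = 224.90².
Subtracting the GSC equation from the TPNV and HUMO equations removes the quadratic terms:
-530.6 x − 128.4 y = 35943.63
-69.0 x + 259.6 y = -24833.78
Solving the 2×2 system: x ≈ -41.9, y ≈ -106.8 km.

(-41.9, -106.8)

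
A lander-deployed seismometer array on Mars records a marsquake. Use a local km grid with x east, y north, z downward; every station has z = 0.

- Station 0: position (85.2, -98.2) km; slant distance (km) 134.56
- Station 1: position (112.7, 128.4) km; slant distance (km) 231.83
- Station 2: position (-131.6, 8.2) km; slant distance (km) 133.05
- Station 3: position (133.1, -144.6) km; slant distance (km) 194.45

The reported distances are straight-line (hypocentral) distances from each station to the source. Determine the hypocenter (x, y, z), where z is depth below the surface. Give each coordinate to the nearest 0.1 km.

(-25.8, -48.4, 57.5)

Each station gives a sphere (x−x_i)² + (y−y_i)² + z² = d_i² (stations at z=0).
Subtracting the Station 0 sphere from Station 1 and Station 2: z² cancels, leaving linear equations in x and y:
55.0 x + 453.2 y = -23353.19
-433.6 x + 212.8 y = 887.61
Solving: x ≈ -25.800, y ≈ -48.398 km (keep extra digits for the depth step; rounded: -25.8, -48.4).
Then from the Station 0 sphere: z² = 134.56² − (x − 85.2)² − (y + 98.2)² with x = -25.800, y = -48.398, so z ≈ 57.490 ≈ 57.5 km.
Check against Station 3 (with the unrounded solution): distance 194.45 ≈ 194.45 km. ✓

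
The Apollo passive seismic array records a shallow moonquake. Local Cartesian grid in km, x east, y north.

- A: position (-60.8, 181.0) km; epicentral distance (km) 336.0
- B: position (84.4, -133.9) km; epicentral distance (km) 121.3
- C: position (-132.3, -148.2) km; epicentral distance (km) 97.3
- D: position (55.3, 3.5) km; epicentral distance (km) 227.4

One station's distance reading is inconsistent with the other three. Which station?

Solve using three stations at a time. Using A, B, C (subtract circle equations pairwise → linear system) gives (x, y) ≈ (-35.2, -154.0).
Distances from that point to each station vs reported:
  A: calculated 336.0 vs reported 336.0 → residual 0.0 km
  B: calculated 121.3 vs reported 121.3 → residual 0.0 km
  C: calculated 97.3 vs reported 97.3 → residual 0.0 km
  D: calculated 181.7 vs reported 227.4 → residual 45.7 km
A, B, C are mutually consistent (residuals ≈ 0); D is off by 45.7 km.

D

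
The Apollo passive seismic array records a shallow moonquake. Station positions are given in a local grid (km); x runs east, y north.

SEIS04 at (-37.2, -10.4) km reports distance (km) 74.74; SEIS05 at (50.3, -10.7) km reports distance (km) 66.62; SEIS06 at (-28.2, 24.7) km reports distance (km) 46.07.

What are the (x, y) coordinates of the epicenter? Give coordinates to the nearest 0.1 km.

13.3 km east, 44.7 km north

Circle about each station: (x + 37.2)² + (y + 10.4)² = 74.74²; (x − 50.3)² + (y + 10.7)² = 66.62²; (x + 28.2)² + (y − 24.7)² = 46.07².
Subtracting the SEIS04 equation from the SEIS05 and SEIS06 equations removes the quadratic terms:
175.0 x − 0.6 y = 2300.42
18.0 x + 70.2 y = 3376.95
Solving the 2×2 system: x ≈ 13.3, y ≈ 44.7 km.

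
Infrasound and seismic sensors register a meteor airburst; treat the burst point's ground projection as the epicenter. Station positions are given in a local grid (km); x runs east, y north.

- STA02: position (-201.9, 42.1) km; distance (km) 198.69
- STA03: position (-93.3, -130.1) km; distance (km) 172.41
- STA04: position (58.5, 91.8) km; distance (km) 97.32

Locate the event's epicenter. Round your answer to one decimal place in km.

-4.7 km east, 17.8 km north

Circle about each station: (x + 201.9)² + (y − 42.1)² = 198.69²; (x + 93.3)² + (y + 130.1)² = 172.41²; (x − 58.5)² + (y − 91.8)² = 97.32².
Subtracting the STA02 equation from the STA03 and STA04 equations removes the quadratic terms:
217.2 x − 344.4 y = -7152.61
520.8 x + 99.4 y = -680.00
Solving the 2×2 system: x ≈ -4.7, y ≈ 17.8 km.
Check against STA02 (with the unrounded x, y): √((x + 201.9)²+(y − 42.1)²) = 198.69 ≈ 198.69 km. ✓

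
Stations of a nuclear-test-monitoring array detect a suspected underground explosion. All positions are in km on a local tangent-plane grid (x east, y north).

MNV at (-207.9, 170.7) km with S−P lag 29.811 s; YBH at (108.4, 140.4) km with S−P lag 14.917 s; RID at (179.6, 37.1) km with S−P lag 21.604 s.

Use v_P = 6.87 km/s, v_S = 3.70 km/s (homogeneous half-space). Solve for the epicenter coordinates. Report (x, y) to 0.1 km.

10.0 km east, 72.4 km north

Distance from S−P lag: d = Δt · v_P v_S / (v_P − v_S) = Δt · (6.87·3.70)/(6.87−3.70) ≈ 8.0186·Δt.
So d_MNV = 239.04, d_YBH = 119.61, d_RID = 173.23 km.
Circle about each station: (x + 207.9)² + (y − 170.7)² = 239.04²; (x − 108.4)² + (y − 140.4)² = 119.61²; (x − 179.6)² + (y − 37.1)² = 173.23².
Subtracting the MNV equation from the YBH and RID equations removes the quadratic terms:
632.6 x − 60.6 y = 1935.39
775.0 x − 267.2 y = -11596.84
Solving the 2×2 system: x ≈ 10.0, y ≈ 72.4 km.
Check against MNV (with the unrounded x, y): √((x + 207.9)²+(y − 170.7)²) = 239.05 ≈ 239.04 km. ✓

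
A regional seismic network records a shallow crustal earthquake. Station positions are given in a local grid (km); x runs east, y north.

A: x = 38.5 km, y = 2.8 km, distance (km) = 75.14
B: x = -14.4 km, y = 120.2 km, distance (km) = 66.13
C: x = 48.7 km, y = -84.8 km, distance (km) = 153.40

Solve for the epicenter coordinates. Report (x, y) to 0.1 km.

Circle about each station: (x − 38.5)² + (y − 2.8)² = 75.14²; (x + 14.4)² + (y − 120.2)² = 66.13²; (x − 48.7)² + (y + 84.8)² = 153.40².
Subtracting the A equation from the B and C equations removes the quadratic terms:
-105.8 x + 234.8 y = 14438.15
20.4 x − 175.2 y = -9812.90
Solving the 2×2 system: x ≈ -16.4, y ≈ 54.1 km.

x ≈ -16.4 km, y ≈ 54.1 km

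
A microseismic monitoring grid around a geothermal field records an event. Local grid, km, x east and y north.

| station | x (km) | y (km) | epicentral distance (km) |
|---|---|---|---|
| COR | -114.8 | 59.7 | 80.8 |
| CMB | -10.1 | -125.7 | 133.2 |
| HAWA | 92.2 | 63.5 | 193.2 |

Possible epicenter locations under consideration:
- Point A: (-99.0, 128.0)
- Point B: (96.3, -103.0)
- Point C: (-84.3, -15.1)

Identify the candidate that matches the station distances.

For each candidate, compare |candidate − station| to the reported distance:
Point A: residuals COR 10.7, CMB 135.6, HAWA 8.6 → max 135.6 km
Point B: residuals COR 185.7, CMB 24.4, HAWA 26.6 → max 185.7 km
Point C: residuals COR 0.0, CMB 0.0, HAWA 0.0 → max 0.0 km
Only Point C has all residuals ≈ 0.

Point C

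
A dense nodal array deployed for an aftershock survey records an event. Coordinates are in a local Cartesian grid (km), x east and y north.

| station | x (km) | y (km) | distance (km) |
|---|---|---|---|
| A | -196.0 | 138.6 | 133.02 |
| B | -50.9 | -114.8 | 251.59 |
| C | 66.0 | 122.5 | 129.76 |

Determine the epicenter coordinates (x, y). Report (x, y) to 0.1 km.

Circle about each station: (x + 196.0)² + (y − 138.6)² = 133.02²; (x + 50.9)² + (y + 114.8)² = 251.59²; (x − 66.0)² + (y − 122.5)² = 129.76².
Subtracting pairs of circle equations eliminates x²+y² and gives linear equations (the radical axes):
290.2 x − 506.8 y = -87459.32
524.0 x − 32.2 y = -37407.05
Solving the 2×2 system: x ≈ -63.0, y ≈ 136.5 km.

(-63.0, 136.5)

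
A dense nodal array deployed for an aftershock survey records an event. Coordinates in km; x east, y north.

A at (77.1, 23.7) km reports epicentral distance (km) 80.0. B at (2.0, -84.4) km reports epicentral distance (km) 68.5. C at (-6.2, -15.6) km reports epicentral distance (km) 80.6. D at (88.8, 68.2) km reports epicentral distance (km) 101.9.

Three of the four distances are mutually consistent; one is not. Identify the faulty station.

Solve using three stations at a time. Using A, B, C (subtract circle equations pairwise → linear system) gives (x, y) ≈ (64.0, -55.2).
Distances from that point to each station vs reported:
  A: calculated 80.0 vs reported 80.0 → residual 0.0 km
  B: calculated 68.5 vs reported 68.5 → residual 0.0 km
  C: calculated 80.6 vs reported 80.6 → residual 0.0 km
  D: calculated 125.9 vs reported 101.9 → residual 24.0 km
A, B, C are mutually consistent (residuals ≈ 0); D is off by 24.0 km.

D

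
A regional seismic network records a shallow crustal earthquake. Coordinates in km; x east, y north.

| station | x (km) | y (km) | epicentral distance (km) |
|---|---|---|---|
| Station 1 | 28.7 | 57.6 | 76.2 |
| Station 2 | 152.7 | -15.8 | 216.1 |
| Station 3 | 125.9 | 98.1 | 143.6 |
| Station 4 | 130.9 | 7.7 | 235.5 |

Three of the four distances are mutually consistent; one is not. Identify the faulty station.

Solve using three stations at a time. Using Station 1, Station 2, Station 3 (subtract circle equations pairwise → linear system) gives (x, y) ≈ (-16.1, 119.1).
Distances from that point to each station vs reported:
  Station 1: calculated 76.1 vs reported 76.2 → residual 0.1 km
  Station 2: calculated 216.0 vs reported 216.1 → residual 0.1 km
  Station 3: calculated 143.5 vs reported 143.6 → residual 0.1 km
  Station 4: calculated 184.4 vs reported 235.5 → residual 51.1 km
Station 1, Station 2, Station 3 are mutually consistent (residuals ≈ 0); Station 4 is off by 51.1 km.

Station 4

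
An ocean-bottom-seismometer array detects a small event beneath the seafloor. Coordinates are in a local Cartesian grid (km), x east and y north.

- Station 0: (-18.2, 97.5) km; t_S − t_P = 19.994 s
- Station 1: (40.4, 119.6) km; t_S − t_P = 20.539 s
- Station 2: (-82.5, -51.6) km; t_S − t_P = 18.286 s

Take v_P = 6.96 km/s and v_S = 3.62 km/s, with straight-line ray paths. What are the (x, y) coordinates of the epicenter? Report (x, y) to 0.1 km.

54.4 km east, -34.7 km north

Distance from S−P lag: d = Δt · v_P v_S / (v_P − v_S) = Δt · (6.96·3.62)/(6.96−3.62) ≈ 7.5435·Δt.
So d_Station 0 = 150.82, d_Station 1 = 154.94, d_Station 2 = 137.94 km.
Circle about each station: (x + 18.2)² + (y − 97.5)² = 150.82²; (x − 40.4)² + (y − 119.6)² = 154.94²; (x + 82.5)² + (y + 51.6)² = 137.94².
Subtracting the Station 0 equation from the Station 1 and Station 2 equations removes the quadratic terms:
117.2 x + 44.2 y = 4839.10
-128.6 x − 298.2 y = 3350.55
Solving the 2×2 system: x ≈ 54.4, y ≈ -34.7 km.
Check against Station 0 (with the unrounded x, y): √((x + 18.2)²+(y − 97.5)²) = 150.79 ≈ 150.82 km. ✓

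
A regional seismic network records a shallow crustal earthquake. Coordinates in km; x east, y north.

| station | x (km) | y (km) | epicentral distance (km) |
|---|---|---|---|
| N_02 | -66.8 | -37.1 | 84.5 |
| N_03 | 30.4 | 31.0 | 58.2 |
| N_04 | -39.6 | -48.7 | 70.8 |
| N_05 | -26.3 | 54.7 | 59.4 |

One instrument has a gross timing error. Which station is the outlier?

Solve using three stations at a time. Using N_02, N_04, N_05 (subtract circle equations pairwise → linear system) gives (x, y) ≈ (6.4, 5.1).
Distances from that point to each station vs reported:
  N_02: calculated 84.5 vs reported 84.5 → residual 0.0 km
  N_03: calculated 35.3 vs reported 58.2 → residual 22.9 km
  N_04: calculated 70.8 vs reported 70.8 → residual 0.0 km
  N_05: calculated 59.4 vs reported 59.4 → residual 0.0 km
N_02, N_04, N_05 are mutually consistent (residuals ≈ 0); N_03 is off by 22.9 km.

N_03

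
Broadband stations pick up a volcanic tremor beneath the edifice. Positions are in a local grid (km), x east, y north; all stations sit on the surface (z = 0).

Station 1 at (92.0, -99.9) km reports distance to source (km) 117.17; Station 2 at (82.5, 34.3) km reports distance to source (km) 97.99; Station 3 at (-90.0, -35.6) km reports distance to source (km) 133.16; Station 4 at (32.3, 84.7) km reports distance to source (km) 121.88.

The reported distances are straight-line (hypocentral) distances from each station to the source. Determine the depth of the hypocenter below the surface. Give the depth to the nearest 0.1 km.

Each station gives a sphere (x−x_i)² + (y−y_i)² + z² = d_i² (stations at z=0).
Subtracting the Station 1 sphere from Station 2 and Station 3: z² cancels, leaving linear equations in x and y:
-19.0 x + 268.4 y = -6334.50
-364.0 x + 128.6 y = -13079.43
Solving: x ≈ 28.302, y ≈ -21.597 km (keep extra digits for the depth step; rounded: 28.3, -21.6).
Then from the Station 1 sphere: z² = 117.17² − (x − 92.0)² − (y + 99.9)² with x = 28.302, y = -21.597, so z ≈ 59.498 ≈ 59.5 km.
Check against Station 4 (with the unrounded solution): distance 121.88 ≈ 121.88 km. ✓

59.5 km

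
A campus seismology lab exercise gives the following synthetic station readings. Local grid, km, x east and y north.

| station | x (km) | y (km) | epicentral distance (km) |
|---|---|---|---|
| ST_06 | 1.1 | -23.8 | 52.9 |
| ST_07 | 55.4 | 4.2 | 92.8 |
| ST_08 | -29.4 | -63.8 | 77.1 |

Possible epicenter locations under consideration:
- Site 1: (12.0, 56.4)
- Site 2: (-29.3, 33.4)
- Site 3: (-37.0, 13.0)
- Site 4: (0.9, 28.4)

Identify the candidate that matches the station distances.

For each candidate, compare |candidate − station| to the reported distance:
Site 1: residuals ST_06 28.0, ST_07 24.9, ST_08 50.0 → max 50.0 km
Site 2: residuals ST_06 11.9, ST_07 3.2, ST_08 20.1 → max 20.1 km
Site 3: residuals ST_06 0.1, ST_07 0.0, ST_08 0.1 → max 0.1 km
Site 4: residuals ST_06 0.7, ST_07 33.2, ST_08 20.0 → max 33.2 km
Only Site 3 has all residuals ≈ 0.

Site 3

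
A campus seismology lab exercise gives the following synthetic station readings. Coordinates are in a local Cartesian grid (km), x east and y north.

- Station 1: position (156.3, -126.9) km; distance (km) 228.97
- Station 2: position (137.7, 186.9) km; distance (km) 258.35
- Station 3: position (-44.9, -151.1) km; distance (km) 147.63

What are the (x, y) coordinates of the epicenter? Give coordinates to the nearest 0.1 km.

Circle about each station: (x − 156.3)² + (y + 126.9)² = 228.97²; (x − 137.7)² + (y − 186.9)² = 258.35²; (x + 44.9)² + (y + 151.1)² = 147.63².
Subtracting the Station 1 equation from the Station 2 and Station 3 equations removes the quadratic terms:
-37.2 x + 627.6 y = -957.86
-402.4 x − 48.4 y = 14946.56
Solving the 2×2 system: x ≈ -36.7, y ≈ -3.7 km.

x ≈ -36.7 km, y ≈ -3.7 km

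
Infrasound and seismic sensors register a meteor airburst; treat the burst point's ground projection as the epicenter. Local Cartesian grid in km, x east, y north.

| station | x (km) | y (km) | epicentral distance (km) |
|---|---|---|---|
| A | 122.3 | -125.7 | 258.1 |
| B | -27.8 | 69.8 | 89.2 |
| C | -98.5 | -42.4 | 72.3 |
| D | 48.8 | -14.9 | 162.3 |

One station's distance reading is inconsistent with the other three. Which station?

Solve using three stations at a time. Using B, C, D (subtract circle equations pairwise → linear system) gives (x, y) ≈ (-107.4, 29.4).
Distances from that point to each station vs reported:
  A: calculated 277.1 vs reported 258.1 → residual 19.0 km
  B: calculated 89.2 vs reported 89.2 → residual 0.0 km
  C: calculated 72.3 vs reported 72.3 → residual 0.0 km
  D: calculated 162.3 vs reported 162.3 → residual 0.0 km
B, C, D are mutually consistent (residuals ≈ 0); A is off by 19.0 km.

A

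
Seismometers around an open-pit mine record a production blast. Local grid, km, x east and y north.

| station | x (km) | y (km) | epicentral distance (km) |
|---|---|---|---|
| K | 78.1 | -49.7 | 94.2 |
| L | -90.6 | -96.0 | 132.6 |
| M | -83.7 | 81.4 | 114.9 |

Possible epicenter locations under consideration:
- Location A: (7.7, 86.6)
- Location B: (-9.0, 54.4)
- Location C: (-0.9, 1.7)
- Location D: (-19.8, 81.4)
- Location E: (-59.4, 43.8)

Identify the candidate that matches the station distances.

For each candidate, compare |candidate − station| to the reported distance:
Location A: residuals K 59.2, L 74.8, M 23.4 → max 74.8 km
Location B: residuals K 41.5, L 38.5, M 35.5 → max 41.5 km
Location C: residuals K 0.0, L 0.0, M 0.0 → max 0.0 km
Location D: residuals K 69.4, L 58.4, M 51.0 → max 69.4 km
Location E: residuals K 72.1, L 10.6, M 70.1 → max 72.1 km
Only Location C has all residuals ≈ 0.

Location C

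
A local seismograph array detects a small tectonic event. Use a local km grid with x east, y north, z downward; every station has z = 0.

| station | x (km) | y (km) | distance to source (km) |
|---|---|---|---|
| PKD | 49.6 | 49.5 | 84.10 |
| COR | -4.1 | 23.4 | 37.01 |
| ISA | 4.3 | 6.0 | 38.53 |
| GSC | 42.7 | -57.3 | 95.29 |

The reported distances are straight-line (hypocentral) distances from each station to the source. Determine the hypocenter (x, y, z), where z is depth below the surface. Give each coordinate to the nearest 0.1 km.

Each station gives a sphere (x−x_i)² + (y−y_i)² + z² = d_i² (stations at z=0).
Subtracting the PKD sphere from COR and ISA: z² cancels, leaving linear equations in x and y:
-107.4 x − 52.2 y = 1357.03
-90.6 x − 87.0 y = 732.33
Solving: x ≈ -17.301, y ≈ 9.599 km (keep extra digits for the depth step; rounded: -17.3, 9.6).
Then from the PKD sphere: z² = 84.10² − (x − 49.6)² − (y − 49.5)² with x = -17.301, y = 9.599, so z ≈ 31.701 ≈ 31.7 km.

x ≈ -17.3 km, y ≈ 9.6 km, depth ≈ 31.7 km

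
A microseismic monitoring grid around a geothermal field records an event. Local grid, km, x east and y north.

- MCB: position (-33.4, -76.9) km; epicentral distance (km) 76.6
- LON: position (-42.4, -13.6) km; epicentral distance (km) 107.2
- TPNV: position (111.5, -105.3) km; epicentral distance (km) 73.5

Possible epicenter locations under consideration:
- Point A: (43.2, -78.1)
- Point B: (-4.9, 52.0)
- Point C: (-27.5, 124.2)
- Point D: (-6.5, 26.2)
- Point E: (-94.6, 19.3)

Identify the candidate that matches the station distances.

Point A

For each candidate, compare |candidate − station| to the reported distance:
Point A: residuals MCB 0.0, LON 0.0, TPNV 0.0 → max 0.0 km
Point B: residuals MCB 55.4, LON 31.6, TPNV 122.2 → max 122.2 km
Point C: residuals MCB 124.6, LON 31.4, TPNV 194.8 → max 194.8 km
Point D: residuals MCB 30.0, LON 53.6, TPNV 103.2 → max 103.2 km
Point E: residuals MCB 37.4, LON 45.5, TPNV 167.3 → max 167.3 km
Only Point A has all residuals ≈ 0.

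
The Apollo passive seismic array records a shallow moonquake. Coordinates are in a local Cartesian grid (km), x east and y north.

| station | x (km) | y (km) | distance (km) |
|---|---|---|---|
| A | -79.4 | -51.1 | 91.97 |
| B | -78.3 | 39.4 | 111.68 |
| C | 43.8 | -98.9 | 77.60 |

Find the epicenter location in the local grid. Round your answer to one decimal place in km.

Circle about each station: (x + 79.4)² + (y + 51.1)² = 91.97²; (x + 78.3)² + (y − 39.4)² = 111.68²; (x − 43.8)² + (y + 98.9)² = 77.60².
Subtracting the A equation from the B and C equations removes the quadratic terms:
2.2 x + 181.0 y = -5246.26
246.4 x − 95.6 y = 5220.80
Solving the 2×2 system: x ≈ 9.9, y ≈ -29.1 km.

x ≈ 9.9 km, y ≈ -29.1 km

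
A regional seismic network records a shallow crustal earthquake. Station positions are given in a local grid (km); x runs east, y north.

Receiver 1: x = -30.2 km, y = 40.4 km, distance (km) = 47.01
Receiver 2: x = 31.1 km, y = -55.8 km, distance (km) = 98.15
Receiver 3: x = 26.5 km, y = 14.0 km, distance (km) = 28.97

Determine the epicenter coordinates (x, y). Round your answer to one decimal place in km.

Circle about each station: (x + 30.2)² + (y − 40.4)² = 47.01²; (x − 31.1)² + (y + 55.8)² = 98.15²; (x − 26.5)² + (y − 14.0)² = 28.97².
Subtracting pairs of circle equations eliminates x²+y² and gives linear equations (the radical axes):
122.6 x − 192.4 y = -5886.83
113.4 x − 52.8 y = -275.27
Solving the 2×2 system: x ≈ 16.8, y ≈ 41.3 km.

16.8 km east, 41.3 km north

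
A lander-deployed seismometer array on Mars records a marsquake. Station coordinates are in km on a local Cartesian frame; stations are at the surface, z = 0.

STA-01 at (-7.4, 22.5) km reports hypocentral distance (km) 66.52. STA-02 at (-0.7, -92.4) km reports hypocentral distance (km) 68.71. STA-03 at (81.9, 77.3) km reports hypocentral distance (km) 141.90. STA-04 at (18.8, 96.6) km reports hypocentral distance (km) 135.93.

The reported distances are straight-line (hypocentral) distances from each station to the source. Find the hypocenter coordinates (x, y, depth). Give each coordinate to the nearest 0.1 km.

Each station gives a sphere (x−x_i)² + (y−y_i)² + z² = d_i² (stations at z=0).
Subtracting the STA-01 sphere from STA-02 and STA-03: z² cancels, leaving linear equations in x and y:
13.4 x − 229.8 y = 7681.09
178.6 x + 109.6 y = -3588.81
Solving: x ≈ 0.403, y ≈ -33.402 km (keep extra digits for the depth step; rounded: 0.4, -33.4).
Then from the STA-01 sphere: z² = 66.52² − (x + 7.4)² − (y − 22.5)² with x = 0.403, y = -33.402, so z ≈ 35.199 ≈ 35.2 km.
Check against STA-04 (with the unrounded solution): distance 135.93 ≈ 135.93 km. ✓

x ≈ 0.4 km, y ≈ -33.4 km, depth ≈ 35.2 km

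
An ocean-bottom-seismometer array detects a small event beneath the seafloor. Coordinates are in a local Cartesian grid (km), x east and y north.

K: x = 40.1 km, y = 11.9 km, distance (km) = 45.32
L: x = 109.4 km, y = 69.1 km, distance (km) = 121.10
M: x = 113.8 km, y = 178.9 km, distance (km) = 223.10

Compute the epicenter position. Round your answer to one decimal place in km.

Circle about each station: (x − 40.1)² + (y − 11.9)² = 45.32²; (x − 109.4)² + (y − 69.1)² = 121.10²; (x − 113.8)² + (y − 178.9)² = 223.10².
Subtracting pairs of circle equations eliminates x²+y² and gives linear equations (the radical axes):
138.6 x + 114.4 y = 2382.24
147.4 x + 334.0 y = -4513.68
Solving the 2×2 system: x ≈ 44.6, y ≈ -33.2 km.

(44.6, -33.2)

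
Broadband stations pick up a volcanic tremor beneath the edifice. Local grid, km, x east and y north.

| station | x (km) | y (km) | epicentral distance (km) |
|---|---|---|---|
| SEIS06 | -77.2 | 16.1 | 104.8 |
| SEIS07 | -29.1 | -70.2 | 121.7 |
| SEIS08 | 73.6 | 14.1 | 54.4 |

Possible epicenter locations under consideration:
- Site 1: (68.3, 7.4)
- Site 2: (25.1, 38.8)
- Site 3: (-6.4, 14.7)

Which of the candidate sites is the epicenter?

Site 2

For each candidate, compare |candidate − station| to the reported distance:
Site 1: residuals SEIS06 41.0, SEIS07 2.8, SEIS08 45.9 → max 45.9 km
Site 2: residuals SEIS06 0.0, SEIS07 0.0, SEIS08 0.0 → max 0.0 km
Site 3: residuals SEIS06 34.0, SEIS07 33.8, SEIS08 25.6 → max 34.0 km
Only Site 2 has all residuals ≈ 0.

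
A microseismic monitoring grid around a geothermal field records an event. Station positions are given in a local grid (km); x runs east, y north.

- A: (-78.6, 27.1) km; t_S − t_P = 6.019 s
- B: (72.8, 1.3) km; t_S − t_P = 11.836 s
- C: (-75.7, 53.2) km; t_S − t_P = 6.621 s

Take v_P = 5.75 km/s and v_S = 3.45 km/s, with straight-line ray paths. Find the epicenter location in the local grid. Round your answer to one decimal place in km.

-26.8 km east, 23.7 km north

Distance from S−P lag: d = Δt · v_P v_S / (v_P − v_S) = Δt · (5.75·3.45)/(5.75−3.45) ≈ 8.6250·Δt.
So d_A = 51.91, d_B = 102.09, d_C = 57.11 km.
Circle about each station: (x + 78.6)² + (y − 27.1)² = 51.91²; (x − 72.8)² + (y − 1.3)² = 102.09²; (x + 75.7)² + (y − 53.2)² = 57.11².
Subtracting the A equation from the B and C equations removes the quadratic terms:
302.8 x − 51.6 y = -9338.56
5.8 x + 52.2 y = 1081.46
Solving the 2×2 system: x ≈ -26.8, y ≈ 23.7 km.
Check against A (with the unrounded x, y): √((x + 78.6)²+(y − 27.1)²) = 51.91 ≈ 51.91 km. ✓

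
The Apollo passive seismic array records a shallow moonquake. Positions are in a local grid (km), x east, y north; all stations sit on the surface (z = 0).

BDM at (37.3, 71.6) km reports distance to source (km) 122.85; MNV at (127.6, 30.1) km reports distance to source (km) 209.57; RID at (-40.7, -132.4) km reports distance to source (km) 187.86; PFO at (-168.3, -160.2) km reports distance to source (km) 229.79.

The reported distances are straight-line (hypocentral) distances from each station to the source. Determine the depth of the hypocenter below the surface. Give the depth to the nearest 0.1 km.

depth ≈ 34.5 km

Each station gives a sphere (x−x_i)² + (y−y_i)² + z² = d_i² (stations at z=0).
Subtracting the BDM sphere from MNV and RID: z² cancels, leaving linear equations in x and y:
180.6 x − 83.0 y = -18157.54
-156.0 x − 408.0 y = -7530.86
Solving: x ≈ -78.298, y ≈ 48.396 km (keep extra digits for the depth step; rounded: -78.3, 48.4).
Then from the BDM sphere: z² = 122.85² − (x − 37.3)² − (y − 71.6)² with x = -78.298, y = 48.396, so z ≈ 34.508 ≈ 34.5 km.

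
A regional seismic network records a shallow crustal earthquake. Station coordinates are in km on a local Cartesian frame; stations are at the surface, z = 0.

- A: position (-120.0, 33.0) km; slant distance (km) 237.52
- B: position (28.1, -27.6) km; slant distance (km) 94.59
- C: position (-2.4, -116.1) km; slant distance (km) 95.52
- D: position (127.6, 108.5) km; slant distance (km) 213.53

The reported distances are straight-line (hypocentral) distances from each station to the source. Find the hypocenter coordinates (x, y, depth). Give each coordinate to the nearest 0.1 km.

(75.4, -92.4, 50.1)

Each station gives a sphere (x−x_i)² + (y−y_i)² + z² = d_i² (stations at z=0).
Subtracting the A sphere from B and C: z² cancels, leaving linear equations in x and y:
296.2 x − 121.2 y = 33530.85
235.2 x − 298.2 y = 45287.65
Solving: x ≈ 75.393, y ≈ -92.405 km (keep extra digits for the depth step; rounded: 75.4, -92.4).
Then from the A sphere: z² = 237.52² − (x + 120.0)² − (y − 33.0)² with x = 75.393, y = -92.405, so z ≈ 50.109 ≈ 50.1 km.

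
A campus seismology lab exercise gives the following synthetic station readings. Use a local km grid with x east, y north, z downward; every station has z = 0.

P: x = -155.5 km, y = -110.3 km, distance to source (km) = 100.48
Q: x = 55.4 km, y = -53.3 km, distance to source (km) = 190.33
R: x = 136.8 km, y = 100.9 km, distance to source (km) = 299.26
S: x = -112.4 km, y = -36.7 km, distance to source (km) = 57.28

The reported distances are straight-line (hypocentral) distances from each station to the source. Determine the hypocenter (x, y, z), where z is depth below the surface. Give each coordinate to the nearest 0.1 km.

(-125.4, -32.2, 55.6)

Each station gives a sphere (x−x_i)² + (y−y_i)² + z² = d_i² (stations at z=0).
Subtracting the P sphere from Q and R: z² cancels, leaving linear equations in x and y:
421.8 x + 114.0 y = -56565.57
584.6 x + 422.4 y = -86911.61
Solving: x ≈ -125.402, y ≈ -32.200 km (keep extra digits for the depth step; rounded: -125.4, -32.2).
Then from the P sphere: z² = 100.48² − (x + 155.5)² − (y + 110.3)² with x = -125.402, y = -32.200, so z ≈ 55.594 ≈ 55.6 km.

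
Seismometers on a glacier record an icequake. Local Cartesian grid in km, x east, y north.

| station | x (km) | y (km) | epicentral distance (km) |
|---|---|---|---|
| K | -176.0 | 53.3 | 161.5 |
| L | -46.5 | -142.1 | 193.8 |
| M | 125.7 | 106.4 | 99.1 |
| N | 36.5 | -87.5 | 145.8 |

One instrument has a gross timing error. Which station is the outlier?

Solve using three stations at a time. Using K, L, N (subtract circle equations pairwise → linear system) gives (x, y) ≈ (-14.6, 49.0).
Distances from that point to each station vs reported:
  K: calculated 161.5 vs reported 161.5 → residual 0.0 km
  L: calculated 193.8 vs reported 193.8 → residual 0.0 km
  M: calculated 151.6 vs reported 99.1 → residual 52.5 km
  N: calculated 145.8 vs reported 145.8 → residual 0.0 km
K, L, N are mutually consistent (residuals ≈ 0); M is off by 52.5 km.

M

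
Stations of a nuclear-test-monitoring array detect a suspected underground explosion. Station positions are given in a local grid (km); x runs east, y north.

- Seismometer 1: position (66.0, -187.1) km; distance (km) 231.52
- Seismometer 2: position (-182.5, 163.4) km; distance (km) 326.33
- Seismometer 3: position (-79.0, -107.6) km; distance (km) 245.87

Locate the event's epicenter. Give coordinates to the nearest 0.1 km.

118.9 km east, 38.3 km north

Circle about each station: (x − 66.0)² + (y + 187.1)² = 231.52²; (x + 182.5)² + (y − 163.4)² = 326.33²; (x + 79.0)² + (y + 107.6)² = 245.87².
Subtracting the Seismometer 1 equation from the Seismometer 2 and Seismometer 3 equations removes the quadratic terms:
-497.0 x + 701.0 y = -32246.36
-290.0 x + 159.0 y = -28394.20
Solving the 2×2 system: x ≈ 118.9, y ≈ 38.3 km.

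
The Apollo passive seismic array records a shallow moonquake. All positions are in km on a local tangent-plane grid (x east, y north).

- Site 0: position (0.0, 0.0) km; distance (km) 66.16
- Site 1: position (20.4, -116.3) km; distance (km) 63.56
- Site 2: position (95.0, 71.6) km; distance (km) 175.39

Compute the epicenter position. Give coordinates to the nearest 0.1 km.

-16.0 km east, -64.2 km north

Circle about each station: x² + y² = 66.16²; (x − 20.4)² + (y + 116.3)² = 63.56²; (x − 95.0)² + (y − 71.6)² = 175.39².
Subtracting pairs of circle equations eliminates x²+y² and gives linear equations (the radical axes):
40.8 x − 232.6 y = 14279.12
190.0 x + 143.2 y = -12232.95
Solving the 2×2 system: x ≈ -16.0, y ≈ -64.2 km.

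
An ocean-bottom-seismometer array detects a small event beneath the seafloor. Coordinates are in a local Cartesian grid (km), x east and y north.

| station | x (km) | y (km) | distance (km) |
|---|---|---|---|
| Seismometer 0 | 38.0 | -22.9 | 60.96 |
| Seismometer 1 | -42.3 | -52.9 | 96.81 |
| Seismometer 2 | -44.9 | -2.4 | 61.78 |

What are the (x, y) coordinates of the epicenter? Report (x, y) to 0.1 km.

Circle about each station: (x − 38.0)² + (y + 22.9)² = 60.96²; (x + 42.3)² + (y + 52.9)² = 96.81²; (x + 44.9)² + (y + 2.4)² = 61.78².
Subtracting the Seismometer 0 equation from the Seismometer 1 and Seismometer 2 equations removes the quadratic terms:
-160.6 x − 60.0 y = -3036.76
-165.8 x + 41.0 y = -47.29
Solving the 2×2 system: x ≈ 7.7, y ≈ 30.0 km.

x ≈ 7.7 km, y ≈ 30.0 km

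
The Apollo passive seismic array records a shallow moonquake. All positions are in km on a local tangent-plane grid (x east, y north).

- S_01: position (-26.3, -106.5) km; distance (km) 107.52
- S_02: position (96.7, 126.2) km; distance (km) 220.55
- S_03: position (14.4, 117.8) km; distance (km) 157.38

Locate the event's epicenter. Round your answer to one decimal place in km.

Circle about each station: (x + 26.3)² + (y + 106.5)² = 107.52²; (x − 96.7)² + (y − 126.2)² = 220.55²; (x − 14.4)² + (y − 117.8)² = 157.38².
Subtracting the S_01 equation from the S_02 and S_03 equations removes the quadratic terms:
246.0 x + 465.4 y = -23838.36
81.4 x + 448.6 y = -11157.65
Solving the 2×2 system: x ≈ -75.9, y ≈ -11.1 km.

(-75.9, -11.1)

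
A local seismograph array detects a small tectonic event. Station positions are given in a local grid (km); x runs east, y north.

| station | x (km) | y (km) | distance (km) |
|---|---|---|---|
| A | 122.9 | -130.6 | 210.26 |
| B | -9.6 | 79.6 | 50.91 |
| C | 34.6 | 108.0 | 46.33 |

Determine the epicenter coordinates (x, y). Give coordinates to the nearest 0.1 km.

38.1 km east, 61.8 km north

Circle about each station: (x − 122.9)² + (y + 130.6)² = 210.26²; (x + 9.6)² + (y − 79.6)² = 50.91²; (x − 34.6)² + (y − 108.0)² = 46.33².
Subtracting pairs of circle equations eliminates x²+y² and gives linear equations (the radical axes):
-265.0 x + 420.4 y = 15884.99
-176.6 x + 477.2 y = 22763.19
Solving the 2×2 system: x ≈ 38.1, y ≈ 61.8 km.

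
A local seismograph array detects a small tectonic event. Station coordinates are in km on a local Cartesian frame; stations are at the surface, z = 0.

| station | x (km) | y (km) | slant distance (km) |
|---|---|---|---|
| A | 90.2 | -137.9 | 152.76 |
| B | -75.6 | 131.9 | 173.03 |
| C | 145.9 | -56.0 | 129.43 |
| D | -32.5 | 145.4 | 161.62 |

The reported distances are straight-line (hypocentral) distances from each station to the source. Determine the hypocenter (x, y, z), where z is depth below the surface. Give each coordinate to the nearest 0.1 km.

(33.4, 0.8, 29.5)

Each station gives a sphere (x−x_i)² + (y−y_i)² + z² = d_i² (stations at z=0).
Subtracting the A sphere from B and C: z² cancels, leaving linear equations in x and y:
-331.6 x + 539.6 y = -10643.24
111.4 x + 163.8 y = 3853.85
Solving: x ≈ 33.409, y ≈ 0.806 km (keep extra digits for the depth step; rounded: 33.4, 0.8).
Then from the A sphere: z² = 152.76² − (x − 90.2)² − (y + 137.9)² with x = 33.409, y = 0.806, so z ≈ 29.513 ≈ 29.5 km.
Check against D (with the unrounded solution): distance 161.62 ≈ 161.62 km. ✓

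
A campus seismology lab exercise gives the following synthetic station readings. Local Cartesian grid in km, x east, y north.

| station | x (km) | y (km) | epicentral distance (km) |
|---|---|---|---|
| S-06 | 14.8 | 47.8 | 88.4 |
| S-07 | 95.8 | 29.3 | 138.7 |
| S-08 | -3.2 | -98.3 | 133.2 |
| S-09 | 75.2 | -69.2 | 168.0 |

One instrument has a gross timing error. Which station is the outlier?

Solve using three stations at a time. Using S-06, S-08, S-09 (subtract circle equations pairwise → linear system) gives (x, y) ≈ (-68.6, 17.9).
Distances from that point to each station vs reported:
  S-06: calculated 88.6 vs reported 88.4 → residual 0.2 km
  S-07: calculated 164.8 vs reported 138.7 → residual 26.1 km
  S-08: calculated 133.3 vs reported 133.2 → residual 0.1 km
  S-09: calculated 168.1 vs reported 168.0 → residual 0.1 km
S-06, S-08, S-09 are mutually consistent (residuals ≈ 0); S-07 is off by 26.1 km.

S-07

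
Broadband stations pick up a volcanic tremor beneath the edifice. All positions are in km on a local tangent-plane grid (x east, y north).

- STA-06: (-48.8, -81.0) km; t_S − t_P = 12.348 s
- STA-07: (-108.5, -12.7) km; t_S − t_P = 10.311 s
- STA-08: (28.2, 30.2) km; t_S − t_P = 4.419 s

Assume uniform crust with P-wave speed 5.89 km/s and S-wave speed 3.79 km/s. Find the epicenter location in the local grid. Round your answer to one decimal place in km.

x ≈ -16.0 km, y ≈ 46.1 km

Distance from S−P lag: d = Δt · v_P v_S / (v_P − v_S) = Δt · (5.89·3.79)/(5.89−3.79) ≈ 10.6300·Δt.
So d_STA-06 = 131.26, d_STA-07 = 109.61, d_STA-08 = 46.97 km.
Circle about each station: (x + 48.8)² + (y + 81.0)² = 131.26²; (x + 108.5)² + (y + 12.7)² = 109.61²; (x − 28.2)² + (y − 30.2)² = 46.97².
Subtracting the STA-06 equation from the STA-07 and STA-08 equations removes the quadratic terms:
-119.4 x + 136.6 y = 8205.94
154.0 x + 222.4 y = 7787.85
Solving the 2×2 system: x ≈ -16.0, y ≈ 46.1 km.
Check against STA-06 (with the unrounded x, y): √((x + 48.8)²+(y + 81.0)²) = 131.26 ≈ 131.26 km. ✓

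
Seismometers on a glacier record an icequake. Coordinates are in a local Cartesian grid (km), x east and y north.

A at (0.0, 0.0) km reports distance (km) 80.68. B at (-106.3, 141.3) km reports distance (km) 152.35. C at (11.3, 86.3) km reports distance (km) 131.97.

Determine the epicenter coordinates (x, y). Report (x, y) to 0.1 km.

-80.2 km east, -8.8 km north

Circle about each station: x² + y² = 80.68²; (x + 106.3)² + (y − 141.3)² = 152.35²; (x − 11.3)² + (y − 86.3)² = 131.97².
Subtracting pairs of circle equations eliminates x²+y² and gives linear equations (the radical axes):
-212.6 x + 282.6 y = 14564.12
22.6 x + 172.6 y = -3331.44
Solving the 2×2 system: x ≈ -80.2, y ≈ -8.8 km.
Check against A (with the unrounded x, y): √(x²+y²) = 80.68 ≈ 80.68 km. ✓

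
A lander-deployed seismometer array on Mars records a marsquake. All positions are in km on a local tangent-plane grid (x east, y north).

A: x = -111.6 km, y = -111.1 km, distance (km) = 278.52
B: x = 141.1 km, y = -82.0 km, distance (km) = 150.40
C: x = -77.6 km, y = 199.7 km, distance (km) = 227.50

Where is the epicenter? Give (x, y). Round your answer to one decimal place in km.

Circle about each station: (x + 111.6)² + (y + 111.1)² = 278.52²; (x − 141.1)² + (y + 82.0)² = 150.40²; (x + 77.6)² + (y − 199.7)² = 227.50².
Subtracting pairs of circle equations eliminates x²+y² and gives linear equations (the radical axes):
505.4 x + 58.2 y = 56788.67
68.0 x + 621.6 y = 46921.22
Solving the 2×2 system: x ≈ 105.0, y ≈ 64.0 km.
Check against A (with the unrounded x, y): √((x + 111.6)²+(y + 111.1)²) = 278.52 ≈ 278.52 km. ✓

(105.0, 64.0)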